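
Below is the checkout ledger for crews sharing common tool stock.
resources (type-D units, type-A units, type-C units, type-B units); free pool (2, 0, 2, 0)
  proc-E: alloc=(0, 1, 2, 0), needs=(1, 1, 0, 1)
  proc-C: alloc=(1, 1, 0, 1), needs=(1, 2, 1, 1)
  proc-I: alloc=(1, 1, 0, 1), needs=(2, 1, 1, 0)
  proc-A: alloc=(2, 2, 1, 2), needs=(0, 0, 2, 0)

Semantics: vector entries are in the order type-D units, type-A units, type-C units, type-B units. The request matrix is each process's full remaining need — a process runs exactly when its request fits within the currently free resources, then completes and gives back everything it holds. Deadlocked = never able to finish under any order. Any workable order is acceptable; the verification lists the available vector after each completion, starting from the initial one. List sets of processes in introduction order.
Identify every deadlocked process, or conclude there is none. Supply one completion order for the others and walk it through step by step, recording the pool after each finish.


The deadlocked set is empty.
Key observation: proc-A can run right away; the returned allocation unlocks the remaining processes in turn.
The rest can finish in the order proc-A, proc-E, proc-I, proc-C. Check, step by step:
  pool = (2, 0, 2, 0)
  proc-A: need (0, 0, 2, 0) fits (2, 0, 2, 0); releases (2, 2, 1, 2), pool now (4, 2, 3, 2)
  proc-E: need (1, 1, 0, 1) fits (4, 2, 3, 2); releases (0, 1, 2, 0), pool now (4, 3, 5, 2)
  proc-I: need (2, 1, 1, 0) fits (4, 3, 5, 2); releases (1, 1, 0, 1), pool now (5, 4, 5, 3)
  proc-C: need (1, 2, 1, 1) fits (5, 4, 5, 3); releases (1, 1, 0, 1), pool now (6, 5, 5, 4)


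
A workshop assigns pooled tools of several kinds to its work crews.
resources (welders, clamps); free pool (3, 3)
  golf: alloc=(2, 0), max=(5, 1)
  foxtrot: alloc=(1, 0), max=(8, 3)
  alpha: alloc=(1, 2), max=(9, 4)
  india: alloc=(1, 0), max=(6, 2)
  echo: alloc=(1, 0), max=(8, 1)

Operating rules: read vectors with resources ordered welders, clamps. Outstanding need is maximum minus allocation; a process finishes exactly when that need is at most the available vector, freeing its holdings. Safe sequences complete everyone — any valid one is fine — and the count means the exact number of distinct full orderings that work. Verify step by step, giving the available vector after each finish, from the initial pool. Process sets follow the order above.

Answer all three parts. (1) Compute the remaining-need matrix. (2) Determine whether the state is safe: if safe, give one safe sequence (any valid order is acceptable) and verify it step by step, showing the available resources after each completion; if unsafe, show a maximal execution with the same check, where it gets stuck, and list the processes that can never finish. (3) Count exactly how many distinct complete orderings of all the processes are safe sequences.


(1) Need matrix, components ordered welders, clamps:
  golf: (3, 1)
  foxtrot: (7, 3)
  alpha: (8, 2)
  india: (5, 2)
  echo: (7, 1)
(2) UNSAFE.
Key observation: welders is the bottleneck — with golf, india done the pool holds (6, 3), short of every remaining need.
A maximal execution: golf, india — then nothing else fits. Verifying each step:
  pool = (3, 3)
  golf: need (3, 1) fits (3, 3); releases (2, 0), pool now (5, 3)
  india: need (5, 2) fits (5, 3); releases (1, 0), pool now (6, 3)
  blocked: foxtrot wants (7, 3), pool (6, 3) — not enough welders
  blocked: alpha wants (8, 2), pool (6, 3) — not enough welders
  blocked: echo wants (7, 1), pool (6, 3) — not enough welders
Processes that can never finish: foxtrot, alpha and echo.
(3) The exact count: 0 of the possible complete orderings are safe sequences.


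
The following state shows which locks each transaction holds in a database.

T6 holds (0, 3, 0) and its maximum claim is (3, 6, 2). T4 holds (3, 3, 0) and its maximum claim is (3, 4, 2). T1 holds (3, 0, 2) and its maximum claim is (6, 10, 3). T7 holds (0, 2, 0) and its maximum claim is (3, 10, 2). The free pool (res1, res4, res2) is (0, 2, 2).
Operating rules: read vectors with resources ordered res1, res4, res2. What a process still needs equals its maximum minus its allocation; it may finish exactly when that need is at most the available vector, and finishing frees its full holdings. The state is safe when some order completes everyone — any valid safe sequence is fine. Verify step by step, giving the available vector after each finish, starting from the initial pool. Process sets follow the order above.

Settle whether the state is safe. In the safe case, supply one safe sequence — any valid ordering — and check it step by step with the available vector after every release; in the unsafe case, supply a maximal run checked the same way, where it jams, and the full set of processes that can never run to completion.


SAFE. One safe sequence: T4, T6, T7, T1.
Key observation: T4 is the earliest step where a requested resource binds exactly: need (0, 1, 2), pool (0, 2, 2) at its turn.
Step-by-step check:
  pool = (0, 2, 2)
  run T4 (needs (0, 1, 2), free (0, 2, 2)); after release of (3, 3, 0) the pool is (3, 5, 2)
  run T6 (needs (3, 3, 2), free (3, 5, 2)); after release of (0, 3, 0) the pool is (3, 8, 2)
  run T7 (needs (3, 8, 2), free (3, 8, 2)); after release of (0, 2, 0) the pool is (3, 10, 2)
  run T1 (needs (3, 10, 1), free (3, 10, 2)); after release of (3, 0, 2) the pool is (6, 10, 4)


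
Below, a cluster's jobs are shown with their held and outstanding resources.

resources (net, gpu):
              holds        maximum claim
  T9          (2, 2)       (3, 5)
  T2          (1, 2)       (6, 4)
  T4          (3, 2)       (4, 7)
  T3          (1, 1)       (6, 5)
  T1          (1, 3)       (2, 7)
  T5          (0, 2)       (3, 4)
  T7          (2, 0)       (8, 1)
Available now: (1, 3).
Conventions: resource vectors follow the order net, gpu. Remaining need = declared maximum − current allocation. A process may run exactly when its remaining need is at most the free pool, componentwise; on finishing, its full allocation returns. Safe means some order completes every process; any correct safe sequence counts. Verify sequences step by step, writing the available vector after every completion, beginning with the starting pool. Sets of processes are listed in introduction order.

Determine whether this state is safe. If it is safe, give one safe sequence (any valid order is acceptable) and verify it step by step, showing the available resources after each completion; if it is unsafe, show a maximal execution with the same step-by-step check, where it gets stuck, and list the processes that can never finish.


SAFE — a valid safe sequence is T9, T4, T2, T7, T5, T1, T3.
Key observation: T9 marks the first exact bind of the order: its need (1, 3) fits the free (1, 3) with zero slack on a requested resource.
Verifying each step:
  pool = (1, 3)
  T9: need (1, 3) fits (1, 3); releases (2, 2), pool now (3, 5)
  T4: need (1, 5) fits (3, 5); releases (3, 2), pool now (6, 7)
  T2: need (5, 2) fits (6, 7); releases (1, 2), pool now (7, 9)
  T7: need (6, 1) fits (7, 9); releases (2, 0), pool now (9, 9)
  T5: need (3, 2) fits (9, 9); releases (0, 2), pool now (9, 11)
  T1: need (1, 4) fits (9, 11); releases (1, 3), pool now (10, 14)
  T3: need (5, 4) fits (10, 14); releases (1, 1), pool now (11, 15)


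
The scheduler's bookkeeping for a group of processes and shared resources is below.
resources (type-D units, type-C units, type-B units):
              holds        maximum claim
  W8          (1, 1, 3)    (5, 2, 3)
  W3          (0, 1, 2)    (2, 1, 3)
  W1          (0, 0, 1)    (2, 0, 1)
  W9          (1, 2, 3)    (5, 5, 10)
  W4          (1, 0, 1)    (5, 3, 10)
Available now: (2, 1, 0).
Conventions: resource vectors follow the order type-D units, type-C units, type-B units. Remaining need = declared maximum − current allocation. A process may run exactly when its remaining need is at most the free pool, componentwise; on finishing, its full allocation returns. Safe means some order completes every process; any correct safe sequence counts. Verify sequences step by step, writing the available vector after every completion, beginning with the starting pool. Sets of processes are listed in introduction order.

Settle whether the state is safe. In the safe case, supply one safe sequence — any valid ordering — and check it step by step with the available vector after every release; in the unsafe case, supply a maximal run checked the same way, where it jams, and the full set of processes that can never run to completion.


UNSAFE.
Key observation: the wall is type-D units: completing W1, W3 brings the pool only to (2, 2, 3), and all the rest need more.
A maximal execution: W1, W3 — then nothing else fits. Step-by-step check:
  pool = (2, 1, 0)
  run W1 (needs (2, 0, 0), free (2, 1, 0)); after release of (0, 0, 1) the pool is (2, 1, 1)
  run W3 (needs (2, 0, 1), free (2, 1, 1)); after release of (0, 1, 2) the pool is (2, 2, 3)
  blocked: W8 wants (4, 1, 0), pool (2, 2, 3) — not enough type-D units
  blocked: W9 wants (4, 3, 7), pool (2, 2, 3) — not enough type-D units, type-C units and type-B units
  blocked: W4 wants (4, 3, 9), pool (2, 2, 3) — not enough type-D units, type-C units and type-B units
Never able to finish: W8, W9 and W4.


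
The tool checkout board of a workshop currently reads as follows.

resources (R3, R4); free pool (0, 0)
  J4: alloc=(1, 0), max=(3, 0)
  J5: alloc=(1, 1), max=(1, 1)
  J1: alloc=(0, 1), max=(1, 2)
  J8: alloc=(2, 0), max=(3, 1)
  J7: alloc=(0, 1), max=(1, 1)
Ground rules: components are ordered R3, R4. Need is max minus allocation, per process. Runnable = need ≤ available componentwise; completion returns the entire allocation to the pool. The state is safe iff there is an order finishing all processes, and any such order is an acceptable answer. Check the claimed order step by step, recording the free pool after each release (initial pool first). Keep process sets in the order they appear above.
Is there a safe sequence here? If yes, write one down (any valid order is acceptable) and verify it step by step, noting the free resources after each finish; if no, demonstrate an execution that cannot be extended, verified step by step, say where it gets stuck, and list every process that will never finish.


SAFE — a valid safe sequence is J5, J7, J1, J8, J4.
Key observation: the order's first zero-slack moment is J7 ((1, 0) needed, (1, 1) free — a requested resource with nothing to spare).
Step-by-step check:
  pool = (0, 0)
  J5 needs (0, 0) <= (0, 0) -> finishes; pool += (1, 1) = (1, 1)
  J7 needs (1, 0) <= (1, 1) -> finishes; pool += (0, 1) = (1, 2)
  J1 needs (1, 1) <= (1, 2) -> finishes; pool += (0, 1) = (1, 3)
  J8 needs (1, 1) <= (1, 3) -> finishes; pool += (2, 0) = (3, 3)
  J4 needs (2, 0) <= (3, 3) -> finishes; pool += (1, 0) = (4, 3)


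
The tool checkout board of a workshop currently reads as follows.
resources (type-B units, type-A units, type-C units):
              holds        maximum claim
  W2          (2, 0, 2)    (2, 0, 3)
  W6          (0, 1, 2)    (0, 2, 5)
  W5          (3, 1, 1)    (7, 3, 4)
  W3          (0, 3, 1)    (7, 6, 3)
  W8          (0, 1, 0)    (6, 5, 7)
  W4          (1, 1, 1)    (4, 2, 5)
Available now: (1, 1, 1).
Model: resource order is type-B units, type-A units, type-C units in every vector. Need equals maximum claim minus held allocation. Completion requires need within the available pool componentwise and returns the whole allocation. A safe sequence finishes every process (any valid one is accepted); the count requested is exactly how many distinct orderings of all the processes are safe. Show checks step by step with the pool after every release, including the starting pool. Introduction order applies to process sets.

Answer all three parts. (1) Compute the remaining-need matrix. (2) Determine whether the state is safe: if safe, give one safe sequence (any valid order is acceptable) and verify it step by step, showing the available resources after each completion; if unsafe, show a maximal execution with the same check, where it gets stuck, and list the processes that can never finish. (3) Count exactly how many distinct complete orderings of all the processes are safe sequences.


(1) Outstanding need per process (order type-B units, type-A units, type-C units):
  W2: (0, 0, 1)
  W6: (0, 1, 3)
  W5: (4, 2, 3)
  W3: (7, 3, 2)
  W8: (6, 4, 7)
  W4: (3, 1, 4)
(2) SAFE. One safe sequence: W2, W6, W4, W5, W8, W3.
Key observation: the order's first zero-slack moment is W2 ((0, 0, 1) needed, (1, 1, 1) free — a requested resource with nothing to spare).
Check, step by step:
  pool = (1, 1, 1)
  W2 needs (0, 0, 1) <= (1, 1, 1) -> finishes; pool += (2, 0, 2) = (3, 1, 3)
  W6 needs (0, 1, 3) <= (3, 1, 3) -> finishes; pool += (0, 1, 2) = (3, 2, 5)
  W4 needs (3, 1, 4) <= (3, 2, 5) -> finishes; pool += (1, 1, 1) = (4, 3, 6)
  W5 needs (4, 2, 3) <= (4, 3, 6) -> finishes; pool += (3, 1, 1) = (7, 4, 7)
  W8 needs (6, 4, 7) <= (7, 4, 7) -> finishes; pool += (0, 1, 0) = (7, 5, 7)
  W3 needs (7, 3, 2) <= (7, 5, 7) -> finishes; pool += (0, 3, 1) = (7, 8, 8)
(3) The exact count: 2 of the possible complete orderings are safe sequences.


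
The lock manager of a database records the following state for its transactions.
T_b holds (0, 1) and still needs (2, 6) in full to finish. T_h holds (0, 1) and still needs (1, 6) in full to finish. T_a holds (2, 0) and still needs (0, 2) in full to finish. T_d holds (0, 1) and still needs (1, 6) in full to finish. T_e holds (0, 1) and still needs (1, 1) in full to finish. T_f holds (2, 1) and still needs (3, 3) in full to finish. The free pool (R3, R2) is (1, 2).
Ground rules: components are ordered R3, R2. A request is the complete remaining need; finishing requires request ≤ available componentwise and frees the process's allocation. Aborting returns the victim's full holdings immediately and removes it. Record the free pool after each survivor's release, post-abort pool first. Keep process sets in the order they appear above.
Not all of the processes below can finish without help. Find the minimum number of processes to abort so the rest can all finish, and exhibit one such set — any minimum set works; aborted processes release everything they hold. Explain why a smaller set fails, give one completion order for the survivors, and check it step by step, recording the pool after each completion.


Minimum abort set: T_b and T_h.
Key observation: no ordering could ever have run T_d before the abort of T_b and T_h; with (0, 2) back in the pool it fits at step 4.
Why nothing smaller works — every single abort fails: T_b alone leaves T_h blocked (short on R2); T_h alone leaves T_b blocked (short on R2); T_a alone leaves T_b blocked (short on R2); T_d alone leaves T_b blocked (short on R2); T_e alone leaves T_b blocked (short on R2); T_f alone leaves T_b blocked (short on R2).
The survivors complete as T_e, T_a, T_f, T_d. Step-by-step check (starting from the post-abort pool):
  pool = (1, 4)
  T_e needs (1, 1) <= (1, 4) -> finishes; pool += (0, 1) = (1, 5)
  T_a needs (0, 2) <= (1, 5) -> finishes; pool += (2, 0) = (3, 5)
  T_f needs (3, 3) <= (3, 5) -> finishes; pool += (2, 1) = (5, 6)
  T_d needs (1, 6) <= (5, 6) -> finishes; pool += (0, 1) = (5, 7)


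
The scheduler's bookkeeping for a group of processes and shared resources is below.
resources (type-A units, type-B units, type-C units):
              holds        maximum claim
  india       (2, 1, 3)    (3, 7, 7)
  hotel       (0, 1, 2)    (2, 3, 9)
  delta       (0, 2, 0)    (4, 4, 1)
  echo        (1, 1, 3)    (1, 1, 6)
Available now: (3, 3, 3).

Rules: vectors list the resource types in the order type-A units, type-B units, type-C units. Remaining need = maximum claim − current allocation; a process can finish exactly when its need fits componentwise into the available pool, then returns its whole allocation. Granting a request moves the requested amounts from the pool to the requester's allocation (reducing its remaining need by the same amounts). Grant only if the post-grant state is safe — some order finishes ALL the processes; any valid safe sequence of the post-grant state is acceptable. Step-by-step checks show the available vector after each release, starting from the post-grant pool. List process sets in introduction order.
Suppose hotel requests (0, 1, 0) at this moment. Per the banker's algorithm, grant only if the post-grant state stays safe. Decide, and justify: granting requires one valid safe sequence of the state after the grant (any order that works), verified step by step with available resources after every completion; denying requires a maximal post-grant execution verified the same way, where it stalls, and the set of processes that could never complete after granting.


DENY — the pretend-granted state is unsafe.
Key observation: after echo, delta the pool peaks at (4, 5, 6), and each blocked process is short somewhere: india on type-B units; hotel on type-C units.
On the post-grant state, echo, delta is a maximal run — nothing extends it. Check, step by step:
  pool = (3, 2, 3)
  echo needs (0, 0, 3) <= (3, 2, 3) -> finishes; pool += (1, 1, 3) = (4, 3, 6)
  delta needs (4, 2, 1) <= (4, 3, 6) -> finishes; pool += (0, 2, 0) = (4, 5, 6)
  india cannot run: need (1, 6, 4) vs free (4, 5, 6) (insufficient type-B units)
  hotel cannot run: need (2, 1, 7) vs free (4, 5, 6) (insufficient type-C units)
Post-grant, the permanently blocked set is india and hotel.


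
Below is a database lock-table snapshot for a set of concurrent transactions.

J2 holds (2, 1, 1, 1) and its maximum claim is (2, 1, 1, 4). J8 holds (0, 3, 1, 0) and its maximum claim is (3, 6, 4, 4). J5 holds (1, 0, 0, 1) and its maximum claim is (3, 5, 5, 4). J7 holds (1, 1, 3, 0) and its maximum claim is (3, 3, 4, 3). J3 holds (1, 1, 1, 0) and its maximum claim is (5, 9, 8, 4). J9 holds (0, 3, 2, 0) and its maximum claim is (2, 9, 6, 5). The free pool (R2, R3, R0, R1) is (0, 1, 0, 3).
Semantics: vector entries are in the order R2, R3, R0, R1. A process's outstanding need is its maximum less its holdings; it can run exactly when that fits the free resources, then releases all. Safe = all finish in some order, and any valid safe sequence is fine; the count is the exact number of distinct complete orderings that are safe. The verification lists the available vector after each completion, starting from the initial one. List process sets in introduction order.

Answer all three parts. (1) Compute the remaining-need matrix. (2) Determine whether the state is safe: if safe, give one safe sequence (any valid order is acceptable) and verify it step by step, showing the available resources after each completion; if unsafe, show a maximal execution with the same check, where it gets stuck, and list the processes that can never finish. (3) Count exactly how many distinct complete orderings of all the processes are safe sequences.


(1) Outstanding need per process (order R2, R3, R0, R1):
  J2: (0, 0, 0, 3)
  J8: (3, 3, 3, 4)
  J5: (2, 5, 5, 3)
  J7: (2, 2, 1, 3)
  J3: (4, 8, 7, 4)
  J9: (2, 6, 4, 5)
(2) SAFE, for example via the order J2, J7, J8, J5, J9, J3.
Key observation: J2 is the earliest step where a requested resource binds exactly: need (0, 0, 0, 3), pool (0, 1, 0, 3) at its turn.
Verifying each step:
  pool = (0, 1, 0, 3)
  run J2 (needs (0, 0, 0, 3), free (0, 1, 0, 3)); after release of (2, 1, 1, 1) the pool is (2, 2, 1, 4)
  run J7 (needs (2, 2, 1, 3), free (2, 2, 1, 4)); after release of (1, 1, 3, 0) the pool is (3, 3, 4, 4)
  run J8 (needs (3, 3, 3, 4), free (3, 3, 4, 4)); after release of (0, 3, 1, 0) the pool is (3, 6, 5, 4)
  run J5 (needs (2, 5, 5, 3), free (3, 6, 5, 4)); after release of (1, 0, 0, 1) the pool is (4, 6, 5, 5)
  run J9 (needs (2, 6, 4, 5), free (4, 6, 5, 5)); after release of (0, 3, 2, 0) the pool is (4, 9, 7, 5)
  run J3 (needs (4, 8, 7, 4), free (4, 9, 7, 5)); after release of (1, 1, 1, 0) the pool is (5, 10, 8, 5)
(3) Exactly 1 of the possible complete orderings is a safe sequence.


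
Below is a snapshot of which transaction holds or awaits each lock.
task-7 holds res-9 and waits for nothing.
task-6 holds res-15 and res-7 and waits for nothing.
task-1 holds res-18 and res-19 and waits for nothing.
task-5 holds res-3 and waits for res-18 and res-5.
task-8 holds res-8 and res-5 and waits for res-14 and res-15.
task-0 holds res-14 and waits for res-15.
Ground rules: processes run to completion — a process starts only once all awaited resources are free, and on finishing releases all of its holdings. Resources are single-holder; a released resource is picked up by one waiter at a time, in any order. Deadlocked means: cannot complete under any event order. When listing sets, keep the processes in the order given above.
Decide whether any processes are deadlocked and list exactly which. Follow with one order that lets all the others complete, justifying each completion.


No process is deadlocked.
Key observation: although several processes wait, no cycle exists — each chain bottoms out at a free runner.
The rest can finish in the order task-1, task-6, task-0, task-8, task-7, task-5.
Walking it through:
  task-1 waits on nothing -> runs at once and releases res-18 and res-19
  task-6 waits on nothing -> runs at once and releases res-15 and res-7
  run task-0 (all its waits — res-15 — are resolved); releases res-14
  run task-8 (all its waits — res-14 and res-15 — are resolved); releases res-8 and res-5
  task-7 waits on nothing -> runs at once and releases res-9
  run task-5 (all its waits — res-18 and res-5 — are resolved); releases res-3


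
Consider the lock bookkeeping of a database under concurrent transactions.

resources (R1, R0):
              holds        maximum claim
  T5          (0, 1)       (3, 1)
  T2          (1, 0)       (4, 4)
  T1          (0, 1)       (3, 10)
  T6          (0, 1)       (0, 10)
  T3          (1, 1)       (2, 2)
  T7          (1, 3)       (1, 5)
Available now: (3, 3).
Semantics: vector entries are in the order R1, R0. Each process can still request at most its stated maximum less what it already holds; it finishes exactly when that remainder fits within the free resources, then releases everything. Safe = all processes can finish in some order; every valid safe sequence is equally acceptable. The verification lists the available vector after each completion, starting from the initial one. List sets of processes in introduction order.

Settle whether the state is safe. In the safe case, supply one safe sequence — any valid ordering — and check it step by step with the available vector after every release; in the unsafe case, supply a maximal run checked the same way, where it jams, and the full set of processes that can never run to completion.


UNSAFE.
Key observation: no order helps: past T5, T3, T2, T7, the free pool tops out at (6, 8), below what each blocked process needs in R0.
A maximal execution: T5, T3, T2, T7 — then nothing else fits. Check, step by step:
  pool = (3, 3)
  T5: need (3, 0) fits (3, 3); releases (0, 1), pool now (3, 4)
  T3: need (1, 1) fits (3, 4); releases (1, 1), pool now (4, 5)
  T2: need (3, 4) fits (4, 5); releases (1, 0), pool now (5, 5)
  T7: need (0, 2) fits (5, 5); releases (1, 3), pool now (6, 8)
  blocked: T1 wants (3, 9), pool (6, 8) — not enough R0
  blocked: T6 wants (0, 9), pool (6, 8) — not enough R0
Never able to finish: T1 and T6.


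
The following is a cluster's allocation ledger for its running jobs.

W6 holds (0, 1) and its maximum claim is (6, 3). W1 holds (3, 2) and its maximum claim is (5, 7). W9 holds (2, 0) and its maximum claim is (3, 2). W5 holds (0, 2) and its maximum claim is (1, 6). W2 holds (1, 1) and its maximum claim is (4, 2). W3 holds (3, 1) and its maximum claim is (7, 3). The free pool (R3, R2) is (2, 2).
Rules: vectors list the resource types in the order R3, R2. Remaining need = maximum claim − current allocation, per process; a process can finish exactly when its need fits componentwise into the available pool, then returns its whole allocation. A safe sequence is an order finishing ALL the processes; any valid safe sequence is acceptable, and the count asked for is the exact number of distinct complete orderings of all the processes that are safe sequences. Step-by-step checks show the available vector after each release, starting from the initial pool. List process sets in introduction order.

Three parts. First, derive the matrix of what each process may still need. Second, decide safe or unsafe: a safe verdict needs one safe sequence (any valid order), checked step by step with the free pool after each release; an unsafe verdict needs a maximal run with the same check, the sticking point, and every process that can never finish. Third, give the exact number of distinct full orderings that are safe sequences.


(1) Need matrix, components ordered R3, R2:
  W6: (6, 2)
  W1: (2, 5)
  W9: (1, 2)
  W5: (1, 4)
  W2: (3, 1)
  W3: (4, 2)
(2) SAFE — a valid safe sequence is W9, W2, W3, W6, W5, W1.
Key observation: the first exact fit in this order is W9 — it needs (1, 2) with (2, 2) free, meeting a requested resource to the last unit.
Check, step by step:
  pool = (2, 2)
  run W9 (needs (1, 2), free (2, 2)); after release of (2, 0) the pool is (4, 2)
  run W2 (needs (3, 1), free (4, 2)); after release of (1, 1) the pool is (5, 3)
  run W3 (needs (4, 2), free (5, 3)); after release of (3, 1) the pool is (8, 4)
  run W6 (needs (6, 2), free (8, 4)); after release of (0, 1) the pool is (8, 5)
  run W5 (needs (1, 4), free (8, 5)); after release of (0, 2) the pool is (8, 7)
  run W1 (needs (2, 5), free (8, 7)); after release of (3, 2) the pool is (11, 9)
(3) The exact count: 12 of the possible complete orderings are safe sequences.


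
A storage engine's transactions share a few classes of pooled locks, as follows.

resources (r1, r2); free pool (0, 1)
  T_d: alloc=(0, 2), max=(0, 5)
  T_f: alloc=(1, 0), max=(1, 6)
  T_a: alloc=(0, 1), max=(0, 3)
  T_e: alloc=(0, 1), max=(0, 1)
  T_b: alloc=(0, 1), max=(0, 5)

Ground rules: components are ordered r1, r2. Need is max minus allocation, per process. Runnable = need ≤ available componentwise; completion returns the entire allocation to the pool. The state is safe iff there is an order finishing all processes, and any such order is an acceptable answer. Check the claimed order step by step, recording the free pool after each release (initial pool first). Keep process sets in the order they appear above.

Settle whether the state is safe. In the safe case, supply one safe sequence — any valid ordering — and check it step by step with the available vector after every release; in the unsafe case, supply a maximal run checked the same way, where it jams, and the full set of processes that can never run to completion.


SAFE, for example via the order T_e, T_a, T_d, T_b, T_f.
Key observation: at T_a the run first touches a limit — (0, 2) against (0, 2), exact on a resource it actually requests.
Walking it through:
  pool = (0, 1)
  T_e needs (0, 0) <= (0, 1) -> finishes; pool += (0, 1) = (0, 2)
  T_a needs (0, 2) <= (0, 2) -> finishes; pool += (0, 1) = (0, 3)
  T_d needs (0, 3) <= (0, 3) -> finishes; pool += (0, 2) = (0, 5)
  T_b needs (0, 4) <= (0, 5) -> finishes; pool += (0, 1) = (0, 6)
  T_f needs (0, 6) <= (0, 6) -> finishes; pool += (1, 0) = (1, 6)


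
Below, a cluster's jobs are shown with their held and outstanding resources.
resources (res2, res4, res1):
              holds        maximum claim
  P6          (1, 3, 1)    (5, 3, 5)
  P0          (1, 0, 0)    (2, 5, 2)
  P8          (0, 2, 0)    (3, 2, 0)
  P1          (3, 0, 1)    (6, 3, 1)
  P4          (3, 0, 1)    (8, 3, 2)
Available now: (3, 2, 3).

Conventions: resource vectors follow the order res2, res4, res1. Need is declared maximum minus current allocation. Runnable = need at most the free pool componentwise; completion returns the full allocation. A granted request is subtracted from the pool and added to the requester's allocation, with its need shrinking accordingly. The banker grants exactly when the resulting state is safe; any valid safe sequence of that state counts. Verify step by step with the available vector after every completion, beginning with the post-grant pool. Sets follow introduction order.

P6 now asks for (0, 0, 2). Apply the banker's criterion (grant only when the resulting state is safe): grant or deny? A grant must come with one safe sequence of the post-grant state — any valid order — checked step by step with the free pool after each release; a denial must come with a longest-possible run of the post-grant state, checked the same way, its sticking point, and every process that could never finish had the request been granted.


GRANT — the state after the grant stays safe, e.g. via P8, P1, P6, P0, P4.
Key observation: granting shrinks the pool to (3, 2, 1), yet P8 still fits and the chain goes through.
Verifying the post-grant state step by step:
  pool = (3, 2, 1)
  P8 needs (3, 0, 0) <= (3, 2, 1) -> finishes; pool += (0, 2, 0) = (3, 4, 1)
  P1 needs (3, 3, 0) <= (3, 4, 1) -> finishes; pool += (3, 0, 1) = (6, 4, 2)
  P6 needs (4, 0, 2) <= (6, 4, 2) -> finishes; pool += (1, 3, 3) = (7, 7, 5)
  P0 needs (1, 5, 2) <= (7, 7, 5) -> finishes; pool += (1, 0, 0) = (8, 7, 5)
  P4 needs (5, 3, 1) <= (8, 7, 5) -> finishes; pool += (3, 0, 1) = (11, 7, 6)


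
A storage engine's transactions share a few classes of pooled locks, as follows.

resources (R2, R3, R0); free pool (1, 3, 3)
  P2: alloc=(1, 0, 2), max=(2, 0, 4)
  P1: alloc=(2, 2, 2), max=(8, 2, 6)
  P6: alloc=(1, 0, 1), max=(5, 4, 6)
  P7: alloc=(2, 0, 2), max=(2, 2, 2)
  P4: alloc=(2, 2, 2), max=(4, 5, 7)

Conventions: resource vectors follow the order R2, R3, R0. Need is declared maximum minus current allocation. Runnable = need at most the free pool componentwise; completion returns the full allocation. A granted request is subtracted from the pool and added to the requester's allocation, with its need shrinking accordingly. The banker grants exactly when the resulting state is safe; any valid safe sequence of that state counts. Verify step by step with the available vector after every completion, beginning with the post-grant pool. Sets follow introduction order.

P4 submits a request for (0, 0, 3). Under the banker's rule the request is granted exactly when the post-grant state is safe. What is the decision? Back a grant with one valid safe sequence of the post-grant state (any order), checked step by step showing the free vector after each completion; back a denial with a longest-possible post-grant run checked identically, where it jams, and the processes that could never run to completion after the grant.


GRANT. The post-grant state is safe; one safe sequence: P7, P2, P4, P6, P1.
Key observation: after the grant the pool drops to (1, 3, 0), which still lets P7 finish first and unwind the rest.
Check on the post-grant state, step by step:
  pool = (1, 3, 0)
  run P7 (needs (0, 2, 0), free (1, 3, 0)); after release of (2, 0, 2) the pool is (3, 3, 2)
  run P2 (needs (1, 0, 2), free (3, 3, 2)); after release of (1, 0, 2) the pool is (4, 3, 4)
  run P4 (needs (2, 3, 2), free (4, 3, 4)); after release of (2, 2, 5) the pool is (6, 5, 9)
  run P6 (needs (4, 4, 5), free (6, 5, 9)); after release of (1, 0, 1) the pool is (7, 5, 10)
  run P1 (needs (6, 0, 4), free (7, 5, 10)); after release of (2, 2, 2) the pool is (9, 7, 12)


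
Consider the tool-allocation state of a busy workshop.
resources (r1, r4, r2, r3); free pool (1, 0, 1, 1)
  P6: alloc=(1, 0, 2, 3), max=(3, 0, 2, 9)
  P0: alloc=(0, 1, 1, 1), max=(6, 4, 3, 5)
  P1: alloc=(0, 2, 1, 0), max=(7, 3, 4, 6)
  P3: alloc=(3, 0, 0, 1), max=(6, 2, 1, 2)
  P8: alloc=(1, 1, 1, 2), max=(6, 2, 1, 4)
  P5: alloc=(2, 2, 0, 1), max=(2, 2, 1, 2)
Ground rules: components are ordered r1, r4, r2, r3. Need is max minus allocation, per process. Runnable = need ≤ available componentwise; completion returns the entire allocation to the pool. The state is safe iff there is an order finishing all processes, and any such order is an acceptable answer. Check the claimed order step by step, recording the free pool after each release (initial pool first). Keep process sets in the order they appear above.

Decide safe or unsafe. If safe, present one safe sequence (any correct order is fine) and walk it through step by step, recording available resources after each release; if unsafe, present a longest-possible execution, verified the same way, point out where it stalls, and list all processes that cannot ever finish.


SAFE. One safe sequence: P5, P3, P8, P0, P6, P1.
Key observation: the order's first zero-slack moment is P5 ((0, 0, 1, 1) needed, (1, 0, 1, 1) free — a requested resource with nothing to spare).
Step-by-step check:
  pool = (1, 0, 1, 1)
  run P5 (needs (0, 0, 1, 1), free (1, 0, 1, 1)); after release of (2, 2, 0, 1) the pool is (3, 2, 1, 2)
  run P3 (needs (3, 2, 1, 1), free (3, 2, 1, 2)); after release of (3, 0, 0, 1) the pool is (6, 2, 1, 3)
  run P8 (needs (5, 1, 0, 2), free (6, 2, 1, 3)); after release of (1, 1, 1, 2) the pool is (7, 3, 2, 5)
  run P0 (needs (6, 3, 2, 4), free (7, 3, 2, 5)); after release of (0, 1, 1, 1) the pool is (7, 4, 3, 6)
  run P6 (needs (2, 0, 0, 6), free (7, 4, 3, 6)); after release of (1, 0, 2, 3) the pool is (8, 4, 5, 9)
  run P1 (needs (7, 1, 3, 6), free (8, 4, 5, 9)); after release of (0, 2, 1, 0) the pool is (8, 6, 6, 9)


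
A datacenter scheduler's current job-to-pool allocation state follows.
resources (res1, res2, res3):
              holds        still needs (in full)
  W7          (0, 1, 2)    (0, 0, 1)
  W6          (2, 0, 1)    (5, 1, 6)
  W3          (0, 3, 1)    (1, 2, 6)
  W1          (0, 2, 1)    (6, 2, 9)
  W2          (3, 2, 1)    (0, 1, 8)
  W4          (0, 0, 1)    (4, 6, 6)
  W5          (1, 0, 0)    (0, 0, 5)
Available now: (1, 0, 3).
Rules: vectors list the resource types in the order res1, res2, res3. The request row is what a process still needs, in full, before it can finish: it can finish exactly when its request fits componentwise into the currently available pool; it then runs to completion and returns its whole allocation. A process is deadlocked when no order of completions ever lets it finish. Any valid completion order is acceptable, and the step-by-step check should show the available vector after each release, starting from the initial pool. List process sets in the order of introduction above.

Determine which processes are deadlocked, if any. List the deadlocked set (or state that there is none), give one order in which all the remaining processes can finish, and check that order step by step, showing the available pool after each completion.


Deadlocked: W6, W3, W1, W2 and W4.
Key observation: the wall is res3: completing W7, W5 brings the pool only to (2, 1, 5), and all the rest need more.
The rest can finish in the order W7, W5. Verifying each step:
  pool = (1, 0, 3)
  W7 needs (0, 0, 1) <= (1, 0, 3) -> finishes; pool += (0, 1, 2) = (1, 1, 5)
  W5 needs (0, 0, 5) <= (1, 1, 5) -> finishes; pool += (1, 0, 0) = (2, 1, 5)
The stuck group stays short no matter what:
  W6 cannot run: need (5, 1, 6) vs free (2, 1, 5) (insufficient res1 and res3)
  W3 cannot run: need (1, 2, 6) vs free (2, 1, 5) (insufficient res2 and res3)
  W1 cannot run: need (6, 2, 9) vs free (2, 1, 5) (insufficient res1, res2 and res3)
  W2 cannot run: need (0, 1, 8) vs free (2, 1, 5) (insufficient res3)
  W4 cannot run: need (4, 6, 6) vs free (2, 1, 5) (insufficient res1, res2 and res3)


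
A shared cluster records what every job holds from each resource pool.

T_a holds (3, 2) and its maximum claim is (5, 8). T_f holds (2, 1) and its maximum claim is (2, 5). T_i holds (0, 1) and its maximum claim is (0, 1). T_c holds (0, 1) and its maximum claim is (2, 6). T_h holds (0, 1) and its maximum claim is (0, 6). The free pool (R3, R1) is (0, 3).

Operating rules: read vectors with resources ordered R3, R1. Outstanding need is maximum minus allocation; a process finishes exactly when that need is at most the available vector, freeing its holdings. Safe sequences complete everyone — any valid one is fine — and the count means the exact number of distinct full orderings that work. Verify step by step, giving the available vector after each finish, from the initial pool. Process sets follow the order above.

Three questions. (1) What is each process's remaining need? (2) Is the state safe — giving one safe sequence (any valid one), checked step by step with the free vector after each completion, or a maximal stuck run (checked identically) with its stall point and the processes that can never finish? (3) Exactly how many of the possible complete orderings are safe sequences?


(1) Need matrix, components ordered R3, R1:
  T_a: (2, 6)
  T_f: (0, 4)
  T_i: (0, 0)
  T_c: (2, 5)
  T_h: (0, 5)
(2) SAFE. One safe sequence: T_i, T_f, T_c, T_a, T_h.
Key observation: T_f marks the first exact bind of the order: its need (0, 4) fits the free (0, 4) with zero slack on a requested resource.
Walking it through:
  pool = (0, 3)
  run T_i (needs (0, 0), free (0, 3)); after release of (0, 1) the pool is (0, 4)
  run T_f (needs (0, 4), free (0, 4)); after release of (2, 1) the pool is (2, 5)
  run T_c (needs (2, 5), free (2, 5)); after release of (0, 1) the pool is (2, 6)
  run T_a (needs (2, 6), free (2, 6)); after release of (3, 2) the pool is (5, 8)
  run T_h (needs (0, 5), free (5, 8)); after release of (0, 1) the pool is (5, 9)
(3) Precisely 4 of the possible complete orderings are safe sequences.


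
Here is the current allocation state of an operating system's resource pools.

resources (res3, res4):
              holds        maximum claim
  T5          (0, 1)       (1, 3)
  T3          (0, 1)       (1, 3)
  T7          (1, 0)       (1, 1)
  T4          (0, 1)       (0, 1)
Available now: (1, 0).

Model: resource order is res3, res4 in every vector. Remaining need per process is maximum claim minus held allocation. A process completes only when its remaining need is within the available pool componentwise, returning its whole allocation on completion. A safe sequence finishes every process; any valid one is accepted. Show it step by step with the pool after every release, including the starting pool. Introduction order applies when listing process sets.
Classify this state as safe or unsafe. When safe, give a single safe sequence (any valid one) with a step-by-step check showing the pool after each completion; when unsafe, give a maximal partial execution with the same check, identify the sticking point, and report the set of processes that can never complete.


UNSAFE.
Key observation: the wall is res4: completing T4, T7 brings the pool only to (2, 1), and all the rest need more.
Going as far as possible: T4, T7; after that, nothing fits. Walking it through:
  pool = (1, 0)
  T4: need (0, 0) fits (1, 0); releases (0, 1), pool now (1, 1)
  T7: need (0, 1) fits (1, 1); releases (1, 0), pool now (2, 1)
  T5 still needs (1, 2) but only (2, 1) is free — short on res4
  T3 still needs (1, 2) but only (2, 1) is free — short on res4
Permanently blocked: T5 and T3.


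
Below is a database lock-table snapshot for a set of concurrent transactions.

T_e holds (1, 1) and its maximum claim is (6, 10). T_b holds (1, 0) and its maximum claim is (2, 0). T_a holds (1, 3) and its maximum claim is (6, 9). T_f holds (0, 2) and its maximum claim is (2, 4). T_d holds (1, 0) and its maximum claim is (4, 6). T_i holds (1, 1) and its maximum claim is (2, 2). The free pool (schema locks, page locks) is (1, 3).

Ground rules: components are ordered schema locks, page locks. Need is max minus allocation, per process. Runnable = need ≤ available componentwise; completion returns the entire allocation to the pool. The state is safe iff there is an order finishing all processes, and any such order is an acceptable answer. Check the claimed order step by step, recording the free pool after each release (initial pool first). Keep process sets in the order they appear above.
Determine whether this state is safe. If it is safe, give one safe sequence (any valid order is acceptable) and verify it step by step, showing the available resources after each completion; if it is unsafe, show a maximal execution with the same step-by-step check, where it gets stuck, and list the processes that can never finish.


UNSAFE — no complete ordering exists.
Key observation: T_b, T_i, T_f, T_d can finish, but then (4, 6) is all there is, and the blocked group's schema locks demands exceed it.
The run T_b, T_i, T_f, T_d cannot be extended any further. Walking it through:
  pool = (1, 3)
  T_b: need (1, 0) fits (1, 3); releases (1, 0), pool now (2, 3)
  T_i: need (1, 1) fits (2, 3); releases (1, 1), pool now (3, 4)
  T_f: need (2, 2) fits (3, 4); releases (0, 2), pool now (3, 6)
  T_d: need (3, 6) fits (3, 6); releases (1, 0), pool now (4, 6)
  T_e still needs (5, 9) but only (4, 6) is free — short on schema locks and page locks
  T_a still needs (5, 6) but only (4, 6) is free — short on schema locks
Permanently blocked: T_e and T_a.
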